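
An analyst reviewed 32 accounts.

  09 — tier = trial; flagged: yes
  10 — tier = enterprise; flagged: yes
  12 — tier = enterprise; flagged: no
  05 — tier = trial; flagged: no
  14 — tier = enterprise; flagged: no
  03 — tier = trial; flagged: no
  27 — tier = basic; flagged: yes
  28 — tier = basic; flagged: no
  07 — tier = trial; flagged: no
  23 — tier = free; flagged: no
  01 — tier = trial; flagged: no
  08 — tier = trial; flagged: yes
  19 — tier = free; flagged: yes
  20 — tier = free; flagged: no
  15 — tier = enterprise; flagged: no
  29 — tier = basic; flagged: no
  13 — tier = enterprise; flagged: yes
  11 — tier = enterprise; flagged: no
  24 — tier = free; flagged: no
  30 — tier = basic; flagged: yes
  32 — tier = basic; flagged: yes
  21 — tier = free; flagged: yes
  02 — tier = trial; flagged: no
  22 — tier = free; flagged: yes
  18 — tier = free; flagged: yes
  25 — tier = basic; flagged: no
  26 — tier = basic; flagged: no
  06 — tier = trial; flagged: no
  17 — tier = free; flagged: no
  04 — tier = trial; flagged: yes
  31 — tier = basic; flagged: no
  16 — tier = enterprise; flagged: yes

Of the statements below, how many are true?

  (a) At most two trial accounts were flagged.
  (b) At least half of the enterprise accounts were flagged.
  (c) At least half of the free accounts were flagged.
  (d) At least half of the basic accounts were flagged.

1

(a) trial: |A| = 9, |A ∩ B| = 3; needs |A ∩ B| ≤ 2 — false.
(b) enterprise: |A| = 7, |A ∩ B| = 3; needs |A ∩ B| ≥ |A ∖ B| — false.
(c) free: |A| = 8, |A ∩ B| = 4; needs |A ∩ B| ≥ |A ∖ B| — true.
(d) basic: |A| = 8, |A ∩ B| = 3; needs |A ∩ B| ≥ |A ∖ B| — false.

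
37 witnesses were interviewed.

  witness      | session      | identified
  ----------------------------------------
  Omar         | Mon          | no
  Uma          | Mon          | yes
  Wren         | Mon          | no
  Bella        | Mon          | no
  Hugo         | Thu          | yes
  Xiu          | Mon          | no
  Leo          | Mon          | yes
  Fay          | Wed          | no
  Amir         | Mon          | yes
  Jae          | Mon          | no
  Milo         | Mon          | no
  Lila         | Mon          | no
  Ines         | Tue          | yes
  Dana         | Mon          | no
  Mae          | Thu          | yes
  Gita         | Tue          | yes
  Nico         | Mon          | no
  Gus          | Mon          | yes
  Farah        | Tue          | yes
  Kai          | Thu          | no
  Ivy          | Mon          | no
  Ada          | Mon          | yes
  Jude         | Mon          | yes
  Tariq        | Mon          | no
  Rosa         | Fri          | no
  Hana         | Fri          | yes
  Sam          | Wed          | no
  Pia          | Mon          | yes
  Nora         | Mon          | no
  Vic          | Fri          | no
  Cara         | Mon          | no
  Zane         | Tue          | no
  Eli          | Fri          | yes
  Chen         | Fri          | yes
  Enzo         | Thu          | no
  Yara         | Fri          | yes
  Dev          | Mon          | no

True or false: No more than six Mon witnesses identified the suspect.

False

Truth condition: |A ∩ B| ≤ 6.
|A| = 21, |A ∩ B| = 7, |A ∖ B| = 14.
|A ∩ B| = 7, so the statement is false.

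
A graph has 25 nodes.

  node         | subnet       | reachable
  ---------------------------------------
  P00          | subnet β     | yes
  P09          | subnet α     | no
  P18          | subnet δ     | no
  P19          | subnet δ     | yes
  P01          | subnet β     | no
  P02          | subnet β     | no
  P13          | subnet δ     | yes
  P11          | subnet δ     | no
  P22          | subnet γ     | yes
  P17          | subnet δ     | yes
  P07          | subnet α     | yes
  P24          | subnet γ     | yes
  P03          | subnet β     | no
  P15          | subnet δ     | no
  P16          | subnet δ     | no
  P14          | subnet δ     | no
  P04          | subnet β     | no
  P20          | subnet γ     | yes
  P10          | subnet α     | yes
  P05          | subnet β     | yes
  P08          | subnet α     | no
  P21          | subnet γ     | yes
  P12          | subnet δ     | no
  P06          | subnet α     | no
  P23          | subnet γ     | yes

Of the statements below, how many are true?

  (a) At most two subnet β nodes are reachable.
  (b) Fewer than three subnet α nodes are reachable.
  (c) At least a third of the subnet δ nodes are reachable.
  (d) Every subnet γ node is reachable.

4

(a) subnet β: |A| = 6, |A ∩ B| = 2; needs |A ∩ B| ≤ 2 — true.
(b) subnet α: |A| = 5, |A ∩ B| = 2; needs |A ∩ B| < 3 — true.
(c) subnet δ: |A| = 9, |A ∩ B| = 3; needs |A ∩ B| / |A| ≥ 1/3 — true.
(d) subnet γ: |A| = 5, |A ∩ B| = 5; needs A ⊆ B, i.e. every element of A is in B (|A ∖ B| = 0) — true.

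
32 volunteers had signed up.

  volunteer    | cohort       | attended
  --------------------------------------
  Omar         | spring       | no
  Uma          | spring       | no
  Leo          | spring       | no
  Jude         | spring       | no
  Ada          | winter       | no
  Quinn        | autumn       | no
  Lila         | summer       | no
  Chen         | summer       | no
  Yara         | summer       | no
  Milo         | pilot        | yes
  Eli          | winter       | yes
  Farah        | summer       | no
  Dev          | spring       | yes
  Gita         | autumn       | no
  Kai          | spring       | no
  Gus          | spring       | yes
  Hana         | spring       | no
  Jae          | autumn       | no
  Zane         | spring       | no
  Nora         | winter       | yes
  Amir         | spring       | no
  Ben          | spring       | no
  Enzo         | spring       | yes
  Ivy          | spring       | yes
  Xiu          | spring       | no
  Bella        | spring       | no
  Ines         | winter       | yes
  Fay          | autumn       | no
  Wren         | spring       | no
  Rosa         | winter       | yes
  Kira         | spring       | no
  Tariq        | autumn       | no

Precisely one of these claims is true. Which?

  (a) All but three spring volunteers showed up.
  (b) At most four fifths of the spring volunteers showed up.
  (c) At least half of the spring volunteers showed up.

(b)

|A| = 17, |A ∩ B| = 4, |A ∖ B| = 13.
(a) requires |A ∖ B| = 3: false.
(b) requires |A ∩ B| / |A| ≤ 4/5: true.
(c) requires |A ∩ B| ≥ |A ∖ B|: false.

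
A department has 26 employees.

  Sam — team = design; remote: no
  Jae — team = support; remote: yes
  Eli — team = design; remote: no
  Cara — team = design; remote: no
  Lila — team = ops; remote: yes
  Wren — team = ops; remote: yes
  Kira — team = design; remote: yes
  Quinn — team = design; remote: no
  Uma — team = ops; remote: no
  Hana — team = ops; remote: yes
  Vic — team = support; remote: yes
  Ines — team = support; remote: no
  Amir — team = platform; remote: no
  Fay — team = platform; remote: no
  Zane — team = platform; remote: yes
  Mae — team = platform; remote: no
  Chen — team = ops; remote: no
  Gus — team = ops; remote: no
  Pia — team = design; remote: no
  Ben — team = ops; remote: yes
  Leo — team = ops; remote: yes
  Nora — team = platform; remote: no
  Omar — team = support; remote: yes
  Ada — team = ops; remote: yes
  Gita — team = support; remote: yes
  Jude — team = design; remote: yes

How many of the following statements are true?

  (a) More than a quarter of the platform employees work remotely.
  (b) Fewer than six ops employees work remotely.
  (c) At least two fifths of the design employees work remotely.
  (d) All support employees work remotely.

0

(a) platform: |A| = 5, |A ∩ B| = 1; needs |A ∩ B| / |A| > 1/4 — false.
(b) ops: |A| = 9, |A ∩ B| = 6; needs |A ∩ B| < 6 — false.
(c) design: |A| = 7, |A ∩ B| = 2; needs |A ∩ B| / |A| ≥ 2/5 — false.
(d) support: |A| = 5, |A ∩ B| = 4; needs A ⊆ B, i.e. every element of A is in B (|A ∖ B| = 0) — false.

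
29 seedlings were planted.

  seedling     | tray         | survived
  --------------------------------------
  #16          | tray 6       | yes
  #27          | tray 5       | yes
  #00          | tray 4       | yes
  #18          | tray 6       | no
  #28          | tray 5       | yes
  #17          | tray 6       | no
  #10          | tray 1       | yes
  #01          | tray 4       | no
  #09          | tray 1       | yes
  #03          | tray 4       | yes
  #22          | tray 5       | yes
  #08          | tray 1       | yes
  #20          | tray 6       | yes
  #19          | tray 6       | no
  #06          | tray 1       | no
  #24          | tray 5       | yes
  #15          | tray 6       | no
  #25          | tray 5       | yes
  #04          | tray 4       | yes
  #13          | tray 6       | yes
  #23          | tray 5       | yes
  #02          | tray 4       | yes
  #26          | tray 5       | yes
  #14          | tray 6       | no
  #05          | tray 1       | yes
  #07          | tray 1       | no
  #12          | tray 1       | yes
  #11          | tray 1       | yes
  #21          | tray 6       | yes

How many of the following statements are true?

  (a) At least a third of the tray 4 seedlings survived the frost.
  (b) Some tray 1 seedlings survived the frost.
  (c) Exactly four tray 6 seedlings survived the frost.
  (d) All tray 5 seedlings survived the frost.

(a) tray 4: |A| = 5, |A ∩ B| = 4; needs |A ∩ B| / |A| ≥ 1/3 — true.
(b) tray 1: |A| = 8, |A ∩ B| = 6; needs A ∩ B ≠ ∅ (|A ∩ B| ≥ 1) — true.
(c) tray 6: |A| = 9, |A ∩ B| = 4; needs |A ∩ B| = 4 — true.
(d) tray 5: |A| = 7, |A ∩ B| = 7; needs A ⊆ B, i.e. every element of A is in B (|A ∖ B| = 0) — true.

4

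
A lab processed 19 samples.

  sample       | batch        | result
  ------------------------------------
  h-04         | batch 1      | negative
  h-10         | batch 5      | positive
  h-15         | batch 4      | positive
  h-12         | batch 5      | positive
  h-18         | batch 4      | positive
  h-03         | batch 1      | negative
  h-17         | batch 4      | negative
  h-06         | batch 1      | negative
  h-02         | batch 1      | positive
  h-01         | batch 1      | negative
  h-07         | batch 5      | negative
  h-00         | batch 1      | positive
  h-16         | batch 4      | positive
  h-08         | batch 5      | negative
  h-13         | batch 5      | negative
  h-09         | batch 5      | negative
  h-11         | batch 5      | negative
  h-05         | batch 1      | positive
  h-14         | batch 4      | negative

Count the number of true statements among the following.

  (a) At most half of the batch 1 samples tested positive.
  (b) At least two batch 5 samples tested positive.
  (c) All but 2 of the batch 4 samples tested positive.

3

(a) batch 1: |A| = 7, |A ∩ B| = 3; needs |A ∩ B| ≤ |A ∖ B| — true.
(b) batch 5: |A| = 7, |A ∩ B| = 2; needs |A ∩ B| ≥ 2 — true.
(c) batch 4: |A| = 5, |A ∩ B| = 3; needs |A ∖ B| = 2 — true.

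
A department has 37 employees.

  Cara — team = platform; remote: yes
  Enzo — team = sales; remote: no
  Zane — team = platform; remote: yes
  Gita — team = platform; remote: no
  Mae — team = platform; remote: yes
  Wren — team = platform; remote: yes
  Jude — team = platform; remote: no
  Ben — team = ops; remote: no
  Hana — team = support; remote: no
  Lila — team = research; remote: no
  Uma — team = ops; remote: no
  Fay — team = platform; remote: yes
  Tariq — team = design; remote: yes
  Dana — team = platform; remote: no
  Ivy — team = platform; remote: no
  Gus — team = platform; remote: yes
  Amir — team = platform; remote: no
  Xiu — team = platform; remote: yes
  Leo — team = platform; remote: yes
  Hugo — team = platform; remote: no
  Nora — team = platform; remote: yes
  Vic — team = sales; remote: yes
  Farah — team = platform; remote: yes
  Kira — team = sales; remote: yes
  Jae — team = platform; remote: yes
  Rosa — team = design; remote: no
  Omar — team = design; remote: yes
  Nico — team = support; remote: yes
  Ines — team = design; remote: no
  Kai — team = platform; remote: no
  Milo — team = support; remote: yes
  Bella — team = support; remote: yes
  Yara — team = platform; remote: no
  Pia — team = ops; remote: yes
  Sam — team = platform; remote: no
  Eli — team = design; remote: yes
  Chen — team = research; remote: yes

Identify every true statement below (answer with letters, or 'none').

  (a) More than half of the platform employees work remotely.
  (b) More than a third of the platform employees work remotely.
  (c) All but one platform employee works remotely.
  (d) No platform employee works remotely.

|A| = 20, |A ∩ B| = 11, |A ∖ B| = 9.
(a) |A ∩ B| > |A ∖ B|: holds.
(b) |A ∩ B| / |A| > 1/3: holds.
(c) |A ∖ B| = 1: fails.
(d) A ∩ B = ∅ (|A ∩ B| = 0): fails.

(a), (b)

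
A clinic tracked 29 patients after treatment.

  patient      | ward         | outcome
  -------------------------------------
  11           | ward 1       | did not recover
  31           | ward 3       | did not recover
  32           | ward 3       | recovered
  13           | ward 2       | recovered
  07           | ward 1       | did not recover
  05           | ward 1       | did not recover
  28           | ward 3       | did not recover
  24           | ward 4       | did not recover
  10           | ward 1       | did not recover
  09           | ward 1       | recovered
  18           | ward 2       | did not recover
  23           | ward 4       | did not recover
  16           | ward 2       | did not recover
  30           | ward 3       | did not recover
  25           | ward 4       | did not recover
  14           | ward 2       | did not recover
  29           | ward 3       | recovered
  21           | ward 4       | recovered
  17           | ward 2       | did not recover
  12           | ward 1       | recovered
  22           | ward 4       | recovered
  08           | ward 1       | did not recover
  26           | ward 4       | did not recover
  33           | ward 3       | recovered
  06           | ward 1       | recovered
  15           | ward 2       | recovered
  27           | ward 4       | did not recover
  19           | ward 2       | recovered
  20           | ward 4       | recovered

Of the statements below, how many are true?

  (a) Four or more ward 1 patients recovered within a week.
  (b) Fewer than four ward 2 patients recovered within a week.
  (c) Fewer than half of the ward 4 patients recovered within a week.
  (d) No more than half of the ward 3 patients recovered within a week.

3

(a) ward 1: |A| = 8, |A ∩ B| = 3; needs |A ∩ B| ≥ 4 — false.
(b) ward 2: |A| = 7, |A ∩ B| = 3; needs |A ∩ B| < 4 — true.
(c) ward 4: |A| = 8, |A ∩ B| = 3; needs |A ∩ B| < |A ∖ B| — true.
(d) ward 3: |A| = 6, |A ∩ B| = 3; needs |A ∩ B| ≤ |A ∖ B| — true.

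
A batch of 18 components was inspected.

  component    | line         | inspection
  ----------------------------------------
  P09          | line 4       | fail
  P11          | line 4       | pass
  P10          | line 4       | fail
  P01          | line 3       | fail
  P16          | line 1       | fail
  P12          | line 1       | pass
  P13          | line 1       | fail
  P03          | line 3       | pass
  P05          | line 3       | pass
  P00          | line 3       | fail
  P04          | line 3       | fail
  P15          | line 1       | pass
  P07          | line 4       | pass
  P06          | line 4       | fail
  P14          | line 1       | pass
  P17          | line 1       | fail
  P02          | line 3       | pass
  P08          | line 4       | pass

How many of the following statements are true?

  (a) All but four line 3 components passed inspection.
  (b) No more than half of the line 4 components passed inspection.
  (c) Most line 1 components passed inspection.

1

(a) line 3: |A| = 6, |A ∩ B| = 3; needs |A ∖ B| = 4 — false.
(b) line 4: |A| = 6, |A ∩ B| = 3; needs |A ∩ B| ≤ |A ∖ B| — true.
(c) line 1: |A| = 6, |A ∩ B| = 3; needs |A ∩ B| > |A ∖ B| — false.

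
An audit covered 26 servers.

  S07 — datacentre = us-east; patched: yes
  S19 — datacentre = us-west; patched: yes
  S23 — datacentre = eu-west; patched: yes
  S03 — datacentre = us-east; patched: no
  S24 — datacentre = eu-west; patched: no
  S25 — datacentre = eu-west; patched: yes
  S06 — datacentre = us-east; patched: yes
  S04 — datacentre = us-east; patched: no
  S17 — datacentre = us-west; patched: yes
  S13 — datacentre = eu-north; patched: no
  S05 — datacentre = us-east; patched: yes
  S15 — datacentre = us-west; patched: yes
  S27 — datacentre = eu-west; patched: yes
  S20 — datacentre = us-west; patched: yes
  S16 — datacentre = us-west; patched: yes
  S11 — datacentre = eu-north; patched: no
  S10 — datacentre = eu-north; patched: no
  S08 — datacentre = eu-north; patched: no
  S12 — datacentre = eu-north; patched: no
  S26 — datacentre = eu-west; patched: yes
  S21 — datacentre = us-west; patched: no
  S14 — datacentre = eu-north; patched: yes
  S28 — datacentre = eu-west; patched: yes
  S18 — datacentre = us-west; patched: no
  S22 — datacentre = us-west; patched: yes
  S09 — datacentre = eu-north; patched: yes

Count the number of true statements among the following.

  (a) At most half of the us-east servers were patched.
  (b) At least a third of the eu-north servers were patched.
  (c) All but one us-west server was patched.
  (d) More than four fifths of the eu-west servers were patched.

1

(a) us-east: |A| = 5, |A ∩ B| = 3; needs |A ∩ B| ≤ |A ∖ B| — false.
(b) eu-north: |A| = 7, |A ∩ B| = 2; needs |A ∩ B| / |A| ≥ 1/3 — false.
(c) us-west: |A| = 8, |A ∩ B| = 6; needs |A ∖ B| = 1 — false.
(d) eu-west: |A| = 6, |A ∩ B| = 5; needs |A ∩ B| / |A| > 4/5 — true.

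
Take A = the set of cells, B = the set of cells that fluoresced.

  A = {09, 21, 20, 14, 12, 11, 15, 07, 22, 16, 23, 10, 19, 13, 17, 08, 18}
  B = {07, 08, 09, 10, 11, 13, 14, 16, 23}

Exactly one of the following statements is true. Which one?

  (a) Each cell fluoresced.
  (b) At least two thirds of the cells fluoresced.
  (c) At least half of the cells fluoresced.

|A| = 17, |A ∩ B| = 9, |A ∖ B| = 8.
(a) requires A ⊆ B, i.e. every element of A is in B (|A ∖ B| = 0): false.
(b) requires |A ∩ B| / |A| ≥ 2/3: false.
(c) requires |A ∩ B| ≥ |A ∖ B|: true.

(c)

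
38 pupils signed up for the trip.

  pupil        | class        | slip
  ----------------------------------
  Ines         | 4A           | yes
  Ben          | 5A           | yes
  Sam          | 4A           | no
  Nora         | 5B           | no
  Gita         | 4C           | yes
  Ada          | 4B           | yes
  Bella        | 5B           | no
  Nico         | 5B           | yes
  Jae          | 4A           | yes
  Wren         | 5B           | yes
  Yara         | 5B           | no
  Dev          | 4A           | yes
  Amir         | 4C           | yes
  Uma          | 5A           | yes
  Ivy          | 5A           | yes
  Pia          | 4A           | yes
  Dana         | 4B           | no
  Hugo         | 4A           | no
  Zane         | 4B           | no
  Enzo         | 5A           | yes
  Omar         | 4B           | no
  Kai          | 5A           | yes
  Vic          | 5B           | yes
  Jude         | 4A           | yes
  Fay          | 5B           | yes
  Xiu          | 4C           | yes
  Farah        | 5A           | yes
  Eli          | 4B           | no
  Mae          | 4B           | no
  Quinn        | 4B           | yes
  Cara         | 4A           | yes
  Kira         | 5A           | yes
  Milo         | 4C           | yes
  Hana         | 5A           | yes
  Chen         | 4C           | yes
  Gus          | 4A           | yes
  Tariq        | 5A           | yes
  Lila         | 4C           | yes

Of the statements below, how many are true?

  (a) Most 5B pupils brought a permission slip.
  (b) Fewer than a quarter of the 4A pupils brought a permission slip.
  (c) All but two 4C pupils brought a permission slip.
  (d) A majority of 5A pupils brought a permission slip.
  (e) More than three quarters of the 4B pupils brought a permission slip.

2

(a) 5B: |A| = 7, |A ∩ B| = 4; needs |A ∩ B| > |A ∖ B| — true.
(b) 4A: |A| = 9, |A ∩ B| = 7; needs |A ∩ B| / |A| < 1/4 — false.
(c) 4C: |A| = 6, |A ∩ B| = 6; needs |A ∖ B| = 2 — false.
(d) 5A: |A| = 9, |A ∩ B| = 9; needs |A ∩ B| > |A ∖ B| — true.
(e) 4B: |A| = 7, |A ∩ B| = 2; needs |A ∩ B| / |A| > 3/4 — false.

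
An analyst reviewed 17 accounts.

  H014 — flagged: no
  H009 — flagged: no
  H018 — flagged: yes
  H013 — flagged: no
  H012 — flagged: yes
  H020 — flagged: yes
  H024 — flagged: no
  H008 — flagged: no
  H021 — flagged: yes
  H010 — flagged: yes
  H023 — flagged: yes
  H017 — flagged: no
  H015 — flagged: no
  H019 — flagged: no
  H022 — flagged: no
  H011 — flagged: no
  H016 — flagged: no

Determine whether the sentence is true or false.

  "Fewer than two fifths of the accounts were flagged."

'Fewer than two fifths of the accounts were flagged' holds iff |A ∩ B| / |A| < 2/5.
|A| = 17, |A ∩ B| = 6, |A ∖ B| = 11.
|A ∩ B|/|A| = 6/17, so the statement is true.

True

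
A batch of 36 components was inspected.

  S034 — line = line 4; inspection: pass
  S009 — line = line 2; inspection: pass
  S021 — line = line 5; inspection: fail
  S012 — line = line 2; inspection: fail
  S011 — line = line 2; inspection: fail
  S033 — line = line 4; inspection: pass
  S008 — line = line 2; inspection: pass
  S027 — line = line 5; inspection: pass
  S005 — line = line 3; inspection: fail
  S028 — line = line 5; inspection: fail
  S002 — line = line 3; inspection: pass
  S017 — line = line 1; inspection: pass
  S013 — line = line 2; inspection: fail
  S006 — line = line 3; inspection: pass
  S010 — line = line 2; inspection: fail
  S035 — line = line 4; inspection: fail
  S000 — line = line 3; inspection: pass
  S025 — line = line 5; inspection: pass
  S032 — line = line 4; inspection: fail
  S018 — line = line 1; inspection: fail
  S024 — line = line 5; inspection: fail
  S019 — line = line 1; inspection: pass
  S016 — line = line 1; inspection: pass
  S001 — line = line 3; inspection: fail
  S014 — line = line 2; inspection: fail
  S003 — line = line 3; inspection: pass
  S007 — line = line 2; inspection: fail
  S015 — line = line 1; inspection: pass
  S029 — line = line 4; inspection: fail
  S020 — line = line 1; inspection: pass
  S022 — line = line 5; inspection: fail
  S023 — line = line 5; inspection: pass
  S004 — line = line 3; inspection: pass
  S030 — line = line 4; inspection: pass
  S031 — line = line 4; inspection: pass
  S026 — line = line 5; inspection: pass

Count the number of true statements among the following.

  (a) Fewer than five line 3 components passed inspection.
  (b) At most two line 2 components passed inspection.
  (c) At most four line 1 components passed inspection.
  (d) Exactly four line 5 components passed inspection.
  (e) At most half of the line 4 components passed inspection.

(a) line 3: |A| = 7, |A ∩ B| = 5; needs |A ∩ B| < 5 — false.
(b) line 2: |A| = 8, |A ∩ B| = 2; needs |A ∩ B| ≤ 2 — true.
(c) line 1: |A| = 6, |A ∩ B| = 5; needs |A ∩ B| ≤ 4 — false.
(d) line 5: |A| = 8, |A ∩ B| = 4; needs |A ∩ B| = 4 — true.
(e) line 4: |A| = 7, |A ∩ B| = 4; needs |A ∩ B| ≤ |A ∖ B| — false.

2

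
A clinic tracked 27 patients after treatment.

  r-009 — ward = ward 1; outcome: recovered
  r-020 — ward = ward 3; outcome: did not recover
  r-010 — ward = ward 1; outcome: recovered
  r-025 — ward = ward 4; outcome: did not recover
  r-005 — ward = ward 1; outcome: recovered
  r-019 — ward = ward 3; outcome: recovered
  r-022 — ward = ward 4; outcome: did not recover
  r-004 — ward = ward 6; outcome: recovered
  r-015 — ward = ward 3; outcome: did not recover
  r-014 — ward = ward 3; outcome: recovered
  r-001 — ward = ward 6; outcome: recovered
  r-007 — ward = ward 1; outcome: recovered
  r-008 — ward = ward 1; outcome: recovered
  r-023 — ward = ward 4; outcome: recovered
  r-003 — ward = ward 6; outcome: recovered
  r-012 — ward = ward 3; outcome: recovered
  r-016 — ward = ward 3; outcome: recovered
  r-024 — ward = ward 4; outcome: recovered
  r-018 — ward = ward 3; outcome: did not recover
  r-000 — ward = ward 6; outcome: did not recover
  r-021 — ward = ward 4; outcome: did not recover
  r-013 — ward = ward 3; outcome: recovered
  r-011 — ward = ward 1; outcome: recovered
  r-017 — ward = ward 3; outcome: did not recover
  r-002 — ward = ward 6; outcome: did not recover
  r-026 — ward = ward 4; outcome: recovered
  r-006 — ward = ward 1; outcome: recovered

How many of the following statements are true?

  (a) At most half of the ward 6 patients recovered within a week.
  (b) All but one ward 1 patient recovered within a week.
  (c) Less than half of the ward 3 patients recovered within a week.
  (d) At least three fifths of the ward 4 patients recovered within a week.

(a) ward 6: |A| = 5, |A ∩ B| = 3; needs |A ∩ B| ≤ |A ∖ B| — false.
(b) ward 1: |A| = 7, |A ∩ B| = 7; needs |A ∖ B| = 1 — false.
(c) ward 3: |A| = 9, |A ∩ B| = 5; needs |A ∩ B| < |A ∖ B| — false.
(d) ward 4: |A| = 6, |A ∩ B| = 3; needs |A ∩ B| / |A| ≥ 3/5 — false.

0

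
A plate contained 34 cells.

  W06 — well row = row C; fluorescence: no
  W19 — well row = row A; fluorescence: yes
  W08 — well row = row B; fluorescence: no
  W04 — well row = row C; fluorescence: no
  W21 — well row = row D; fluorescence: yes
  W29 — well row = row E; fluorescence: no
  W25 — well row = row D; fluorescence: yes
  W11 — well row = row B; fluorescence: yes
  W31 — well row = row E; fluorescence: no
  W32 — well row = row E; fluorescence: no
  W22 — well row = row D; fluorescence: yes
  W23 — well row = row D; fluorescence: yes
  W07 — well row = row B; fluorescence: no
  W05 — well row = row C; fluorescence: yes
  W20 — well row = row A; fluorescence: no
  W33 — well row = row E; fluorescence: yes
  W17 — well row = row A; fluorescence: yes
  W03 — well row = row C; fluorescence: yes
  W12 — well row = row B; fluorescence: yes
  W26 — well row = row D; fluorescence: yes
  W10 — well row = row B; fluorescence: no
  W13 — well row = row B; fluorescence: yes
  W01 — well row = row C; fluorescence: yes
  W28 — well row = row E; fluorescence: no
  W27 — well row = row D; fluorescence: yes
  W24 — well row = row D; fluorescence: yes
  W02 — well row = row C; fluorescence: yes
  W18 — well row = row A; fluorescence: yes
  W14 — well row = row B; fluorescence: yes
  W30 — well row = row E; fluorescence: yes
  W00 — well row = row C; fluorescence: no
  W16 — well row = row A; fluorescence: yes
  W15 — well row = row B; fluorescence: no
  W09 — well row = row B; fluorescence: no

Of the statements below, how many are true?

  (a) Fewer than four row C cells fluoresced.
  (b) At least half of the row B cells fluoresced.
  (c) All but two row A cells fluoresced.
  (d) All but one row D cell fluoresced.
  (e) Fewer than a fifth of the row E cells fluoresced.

0

(a) row C: |A| = 7, |A ∩ B| = 4; needs |A ∩ B| < 4 — false.
(b) row B: |A| = 9, |A ∩ B| = 4; needs |A ∩ B| ≥ |A ∖ B| — false.
(c) row A: |A| = 5, |A ∩ B| = 4; needs |A ∖ B| = 2 — false.
(d) row D: |A| = 7, |A ∩ B| = 7; needs |A ∖ B| = 1 — false.
(e) row E: |A| = 6, |A ∩ B| = 2; needs |A ∩ B| / |A| < 1/5 — false.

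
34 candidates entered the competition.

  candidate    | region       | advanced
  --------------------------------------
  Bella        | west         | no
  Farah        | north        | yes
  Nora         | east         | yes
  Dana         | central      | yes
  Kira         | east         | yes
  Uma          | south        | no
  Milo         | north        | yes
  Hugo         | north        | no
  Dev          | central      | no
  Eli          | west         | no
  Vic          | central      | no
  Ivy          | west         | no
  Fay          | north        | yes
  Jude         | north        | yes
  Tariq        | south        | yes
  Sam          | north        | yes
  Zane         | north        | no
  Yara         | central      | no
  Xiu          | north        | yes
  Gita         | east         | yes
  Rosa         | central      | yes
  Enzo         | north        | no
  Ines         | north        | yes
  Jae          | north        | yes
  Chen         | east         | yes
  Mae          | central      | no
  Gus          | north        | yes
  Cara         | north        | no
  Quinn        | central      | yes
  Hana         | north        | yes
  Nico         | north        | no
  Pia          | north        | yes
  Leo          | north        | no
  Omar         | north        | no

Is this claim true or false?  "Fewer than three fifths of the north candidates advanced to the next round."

Truth condition: |A ∩ B| / |A| < 3/5.
|A| = 18, |A ∩ B| = 11, |A ∖ B| = 7.
|A ∩ B|/|A| = 11/18, so the statement is false.

False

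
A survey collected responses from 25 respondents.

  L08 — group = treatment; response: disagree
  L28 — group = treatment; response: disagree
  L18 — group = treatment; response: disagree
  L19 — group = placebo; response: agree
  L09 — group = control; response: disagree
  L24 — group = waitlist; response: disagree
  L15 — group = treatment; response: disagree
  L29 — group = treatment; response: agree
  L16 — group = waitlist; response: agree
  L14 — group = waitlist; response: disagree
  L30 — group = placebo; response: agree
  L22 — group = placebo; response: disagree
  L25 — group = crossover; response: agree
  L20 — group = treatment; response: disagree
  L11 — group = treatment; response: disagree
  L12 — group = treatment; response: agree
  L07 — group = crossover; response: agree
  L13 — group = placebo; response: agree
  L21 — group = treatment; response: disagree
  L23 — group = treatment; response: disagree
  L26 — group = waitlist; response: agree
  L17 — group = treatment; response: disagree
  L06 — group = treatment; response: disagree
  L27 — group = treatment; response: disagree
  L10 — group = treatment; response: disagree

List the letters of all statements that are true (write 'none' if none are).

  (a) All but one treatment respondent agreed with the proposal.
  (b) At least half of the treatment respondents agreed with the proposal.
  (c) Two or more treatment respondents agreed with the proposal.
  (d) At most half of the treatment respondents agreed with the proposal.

(c), (d)

|A| = 14, |A ∩ B| = 2, |A ∖ B| = 12.
(a) |A ∖ B| = 1: fails.
(b) |A ∩ B| ≥ |A ∖ B|: fails.
(c) |A ∩ B| ≥ 2: holds.
(d) |A ∩ B| ≤ |A ∖ B|: holds.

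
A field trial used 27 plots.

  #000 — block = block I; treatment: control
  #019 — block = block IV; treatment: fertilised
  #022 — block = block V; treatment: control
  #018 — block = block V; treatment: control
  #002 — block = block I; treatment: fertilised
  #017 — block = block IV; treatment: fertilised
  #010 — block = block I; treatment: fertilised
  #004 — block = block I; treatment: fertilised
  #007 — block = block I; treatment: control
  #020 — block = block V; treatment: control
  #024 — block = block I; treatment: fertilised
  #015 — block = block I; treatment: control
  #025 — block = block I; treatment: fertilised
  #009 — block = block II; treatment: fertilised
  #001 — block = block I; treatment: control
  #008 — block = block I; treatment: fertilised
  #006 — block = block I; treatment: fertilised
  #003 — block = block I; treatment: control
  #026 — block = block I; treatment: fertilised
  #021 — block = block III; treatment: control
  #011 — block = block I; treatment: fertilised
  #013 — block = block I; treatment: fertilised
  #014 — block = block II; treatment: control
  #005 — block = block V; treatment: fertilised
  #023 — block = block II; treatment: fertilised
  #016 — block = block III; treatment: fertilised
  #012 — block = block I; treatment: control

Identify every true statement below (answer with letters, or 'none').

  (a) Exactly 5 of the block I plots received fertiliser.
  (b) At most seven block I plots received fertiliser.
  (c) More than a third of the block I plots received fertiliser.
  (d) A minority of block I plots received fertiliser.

|A| = 16, |A ∩ B| = 10, |A ∖ B| = 6.
(a) |A ∩ B| = 5: fails.
(b) |A ∩ B| ≤ 7: fails.
(c) |A ∩ B| / |A| > 1/3: holds.
(d) |A ∩ B| < |A ∖ B|: fails.

(c)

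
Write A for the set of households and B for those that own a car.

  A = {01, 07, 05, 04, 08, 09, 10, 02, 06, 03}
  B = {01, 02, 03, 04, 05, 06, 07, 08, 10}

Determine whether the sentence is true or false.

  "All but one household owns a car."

True

Truth condition: |A ∖ B| = 1.
A (the restrictor) = {01, 07, 05, 04, 08, 09, 10, 02, 06, 03}, |A| = 10.
A ∖ B = {09}, so |A ∖ B| = 1.
|A ∖ B| = 1, so the statement is true.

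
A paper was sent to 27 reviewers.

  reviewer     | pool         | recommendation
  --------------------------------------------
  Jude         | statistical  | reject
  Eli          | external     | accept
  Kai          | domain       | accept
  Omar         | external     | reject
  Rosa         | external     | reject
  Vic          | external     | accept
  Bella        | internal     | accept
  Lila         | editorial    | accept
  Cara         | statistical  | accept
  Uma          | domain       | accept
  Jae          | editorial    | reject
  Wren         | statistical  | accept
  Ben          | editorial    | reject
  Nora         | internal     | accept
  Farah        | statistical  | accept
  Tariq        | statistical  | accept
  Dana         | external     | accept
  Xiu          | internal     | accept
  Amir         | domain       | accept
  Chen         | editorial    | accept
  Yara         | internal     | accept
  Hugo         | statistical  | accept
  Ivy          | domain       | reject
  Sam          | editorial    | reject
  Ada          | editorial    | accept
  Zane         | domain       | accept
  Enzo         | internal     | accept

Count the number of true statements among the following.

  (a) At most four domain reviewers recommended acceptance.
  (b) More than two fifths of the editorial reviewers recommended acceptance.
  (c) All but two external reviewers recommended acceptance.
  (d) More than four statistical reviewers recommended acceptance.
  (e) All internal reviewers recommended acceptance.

(a) domain: |A| = 5, |A ∩ B| = 4; needs |A ∩ B| ≤ 4 — true.
(b) editorial: |A| = 6, |A ∩ B| = 3; needs |A ∩ B| / |A| > 2/5 — true.
(c) external: |A| = 5, |A ∩ B| = 3; needs |A ∖ B| = 2 — true.
(d) statistical: |A| = 6, |A ∩ B| = 5; needs |A ∩ B| > 4 — true.
(e) internal: |A| = 5, |A ∩ B| = 5; needs A ⊆ B, i.e. every element of A is in B (|A ∖ B| = 0) — true.

5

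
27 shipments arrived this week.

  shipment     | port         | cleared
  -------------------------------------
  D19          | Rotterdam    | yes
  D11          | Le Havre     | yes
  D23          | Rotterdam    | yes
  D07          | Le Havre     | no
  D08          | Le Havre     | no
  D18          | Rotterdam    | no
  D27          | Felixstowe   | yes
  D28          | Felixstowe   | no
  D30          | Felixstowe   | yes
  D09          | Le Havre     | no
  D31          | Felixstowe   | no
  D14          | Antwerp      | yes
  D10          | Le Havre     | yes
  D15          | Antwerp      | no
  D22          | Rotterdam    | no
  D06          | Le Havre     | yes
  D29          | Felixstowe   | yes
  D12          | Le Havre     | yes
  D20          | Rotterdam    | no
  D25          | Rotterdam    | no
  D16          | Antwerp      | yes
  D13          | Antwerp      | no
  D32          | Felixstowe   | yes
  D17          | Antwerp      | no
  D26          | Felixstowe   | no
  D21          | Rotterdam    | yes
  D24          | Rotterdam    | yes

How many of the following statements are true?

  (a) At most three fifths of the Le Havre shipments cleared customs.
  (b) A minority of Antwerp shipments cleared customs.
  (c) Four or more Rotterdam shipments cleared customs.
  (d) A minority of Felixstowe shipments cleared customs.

3

(a) Le Havre: |A| = 7, |A ∩ B| = 4; needs |A ∩ B| / |A| ≤ 3/5 — true.
(b) Antwerp: |A| = 5, |A ∩ B| = 2; needs |A ∩ B| < |A ∖ B| — true.
(c) Rotterdam: |A| = 8, |A ∩ B| = 4; needs |A ∩ B| ≥ 4 — true.
(d) Felixstowe: |A| = 7, |A ∩ B| = 4; needs |A ∩ B| < |A ∖ B| — false.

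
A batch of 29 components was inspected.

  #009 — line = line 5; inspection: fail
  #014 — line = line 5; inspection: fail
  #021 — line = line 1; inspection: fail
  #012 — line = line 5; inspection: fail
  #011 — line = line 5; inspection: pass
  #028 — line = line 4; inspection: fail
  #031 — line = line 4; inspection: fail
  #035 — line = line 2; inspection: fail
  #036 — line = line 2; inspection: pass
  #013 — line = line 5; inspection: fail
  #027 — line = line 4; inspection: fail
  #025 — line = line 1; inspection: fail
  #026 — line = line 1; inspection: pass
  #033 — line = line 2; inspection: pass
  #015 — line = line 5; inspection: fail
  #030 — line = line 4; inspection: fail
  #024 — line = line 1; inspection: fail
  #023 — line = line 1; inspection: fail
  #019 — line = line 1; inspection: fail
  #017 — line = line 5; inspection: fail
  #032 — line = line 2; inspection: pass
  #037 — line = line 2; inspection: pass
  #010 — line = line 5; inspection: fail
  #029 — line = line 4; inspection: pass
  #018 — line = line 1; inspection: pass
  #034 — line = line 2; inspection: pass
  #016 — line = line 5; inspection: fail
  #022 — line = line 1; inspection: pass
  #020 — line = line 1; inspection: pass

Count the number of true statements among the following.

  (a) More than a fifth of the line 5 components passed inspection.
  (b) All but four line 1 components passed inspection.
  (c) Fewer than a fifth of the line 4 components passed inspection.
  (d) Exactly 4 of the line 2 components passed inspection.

(a) line 5: |A| = 9, |A ∩ B| = 1; needs |A ∩ B| / |A| > 1/5 — false.
(b) line 1: |A| = 9, |A ∩ B| = 4; needs |A ∖ B| = 4 — false.
(c) line 4: |A| = 5, |A ∩ B| = 1; needs |A ∩ B| / |A| < 1/5 — false.
(d) line 2: |A| = 6, |A ∩ B| = 5; needs |A ∩ B| = 4 — false.

0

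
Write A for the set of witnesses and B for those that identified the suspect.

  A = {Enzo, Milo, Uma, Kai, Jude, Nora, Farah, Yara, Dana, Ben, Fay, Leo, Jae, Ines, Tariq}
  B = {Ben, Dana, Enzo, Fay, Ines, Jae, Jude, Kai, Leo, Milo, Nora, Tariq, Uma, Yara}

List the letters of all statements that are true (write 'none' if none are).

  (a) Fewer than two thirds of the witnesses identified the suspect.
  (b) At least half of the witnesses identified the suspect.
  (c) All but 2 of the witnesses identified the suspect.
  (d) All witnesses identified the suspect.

(b)

|A| = 15, |A ∩ B| = 14, |A ∖ B| = 1.
(a) |A ∩ B| / |A| < 2/3: fails.
(b) |A ∩ B| ≥ |A ∖ B|: holds.
(c) |A ∖ B| = 2: fails.
(d) A ⊆ B, i.e. every element of A is in B (|A ∖ B| = 0): fails.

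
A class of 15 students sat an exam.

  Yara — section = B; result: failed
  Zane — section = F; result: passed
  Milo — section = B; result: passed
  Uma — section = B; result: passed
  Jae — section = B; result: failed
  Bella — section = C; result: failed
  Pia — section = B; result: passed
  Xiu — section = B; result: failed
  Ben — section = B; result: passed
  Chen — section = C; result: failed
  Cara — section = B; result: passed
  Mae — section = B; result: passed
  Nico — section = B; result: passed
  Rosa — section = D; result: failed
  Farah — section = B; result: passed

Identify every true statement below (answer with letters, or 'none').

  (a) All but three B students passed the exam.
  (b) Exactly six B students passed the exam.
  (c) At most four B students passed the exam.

(a)

|A| = 11, |A ∩ B| = 8, |A ∖ B| = 3.
(a) |A ∖ B| = 3: holds.
(b) |A ∩ B| = 6: fails.
(c) |A ∩ B| ≤ 4: fails.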